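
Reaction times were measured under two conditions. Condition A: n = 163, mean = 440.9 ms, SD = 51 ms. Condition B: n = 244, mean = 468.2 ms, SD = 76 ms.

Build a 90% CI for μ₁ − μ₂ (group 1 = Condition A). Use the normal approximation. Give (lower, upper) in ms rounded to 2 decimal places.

Standard errors of each mean: 51/√163 = 3.9946 and 76/√244 = 4.8654.
SE(x̄₁ − x̄₂) = √(3.9946² + 4.8654²) = 6.2952 for independent samples with unequal variances.
With z* = 1.645, the margin is 1.645 × 6.2952 = 10.3556.
x̄₁ − x̄₂ = 440.9 − 468.2 = -27.3000; the interval is -27.3000 ± 10.3556 = (-37.66, -16.94).

(-37.66, -16.94)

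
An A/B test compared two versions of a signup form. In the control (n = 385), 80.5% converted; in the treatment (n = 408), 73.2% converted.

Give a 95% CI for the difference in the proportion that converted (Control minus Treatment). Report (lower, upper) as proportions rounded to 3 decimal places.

SE₁ = √(p̂₁(1−p̂₁)/n₁) = √(0.8050·0.1950/385) = 0.02019; SE₂ = √(0.7320·0.2680/408) = 0.02193.
Independent samples: SE of the difference = √(SE₁² + SE₂²) = √(0.0004076361 + 0.0004809249) = 0.02981.
z* for 95% confidence is 1.960, so the margin of error is 1.960 × 0.02981 = 0.05843.
Point estimate p̂₁ − p̂₂ = 0.8050 − 0.7320 = 0.0730.
0.0730 ± 0.05843 → (0.015, 0.131).

(0.015, 0.131)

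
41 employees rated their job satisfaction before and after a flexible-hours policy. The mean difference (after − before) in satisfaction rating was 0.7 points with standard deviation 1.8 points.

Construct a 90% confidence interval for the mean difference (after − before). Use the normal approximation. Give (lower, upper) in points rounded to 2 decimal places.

Paired design: SE = s_d/√n = 1.8/√41 = 0.2811.
z* = 1.645; margin of error = 1.645 × 0.2811 = 0.4624.
0.7 ± 0.4624 → (0.24, 1.16).

(0.24, 1.16)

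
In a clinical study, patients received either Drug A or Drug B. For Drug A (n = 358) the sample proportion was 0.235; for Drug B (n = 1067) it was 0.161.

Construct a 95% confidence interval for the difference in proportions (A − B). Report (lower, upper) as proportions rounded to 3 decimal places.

(0.025, 0.123)

Each SE is √(p̂(1−p̂)/n): √(0.2350·0.7650/358) = 0.02241 and √(0.1610·0.8390/1067) = 0.01125.
SE(p̂₁ − p̂₂) = √(SE₁² + SE₂²) = √(0.0005022081 + 0.0001265625) = 0.02508, since the two samples are independent.
At 95% confidence z* = 1.960; margin = 1.960 × 0.02508 = 0.04916.
The difference is 0.2350 − 0.1610 = 0.0740, so the interval is 0.0740 ± 0.04916 = (0.025, 0.123).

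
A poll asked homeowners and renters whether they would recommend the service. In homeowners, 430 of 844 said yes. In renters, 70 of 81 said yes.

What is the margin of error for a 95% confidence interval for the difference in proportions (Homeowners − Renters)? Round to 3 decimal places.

First, p̂₁ = 430/844 = 0.5095; p̂₂ = 70/81 = 0.8642.
The two standard errors are √(0.5095×0.4905/844) = 0.01721 and √(0.8642×0.1358/81) = 0.03806.
Because the samples are independent, SE_diff = √(0.01721² + 0.03806²) = 0.04177.
Using z* = 1.960 for 95%, ME = 1.960 × 0.04177 = 0.08187.

0.082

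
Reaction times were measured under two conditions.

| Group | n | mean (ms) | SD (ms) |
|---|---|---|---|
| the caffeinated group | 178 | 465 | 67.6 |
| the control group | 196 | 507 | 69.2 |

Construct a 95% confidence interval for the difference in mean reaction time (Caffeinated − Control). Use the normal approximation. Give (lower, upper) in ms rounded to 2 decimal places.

(-55.87, -28.13)

SE₁ = s₁/√n₁ = 67.6/√178 = 5.0668; SE₂ = 69.2/√196 = 4.9429.
Independent samples, unequal variances: SE_diff = √(SE₁² + SE₂²) = √(25.67246224 + 24.43226041) = 7.0785.
z* = 1.960, so margin of error = 1.960 × 7.0785 = 13.8739.
Difference in means = 465 − 507 = -42.0000.
-42.0000 ± 13.8739 → (-55.87, -28.13).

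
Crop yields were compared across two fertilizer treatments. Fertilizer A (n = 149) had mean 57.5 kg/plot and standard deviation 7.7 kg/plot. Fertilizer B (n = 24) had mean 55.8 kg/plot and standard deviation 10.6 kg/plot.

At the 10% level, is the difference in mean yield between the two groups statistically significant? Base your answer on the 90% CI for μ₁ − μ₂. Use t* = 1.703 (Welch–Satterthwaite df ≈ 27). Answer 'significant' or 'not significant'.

not significant

Per-group SEs: s₁/√n₁ = 7.7/√149 = 0.6308, s₂/√n₂ = 10.6/√24 = 2.1637.
Unpooled SE of the difference: √(0.39790864 + 4.68159769) = 2.2538.
Margin of error = t* · SE = 1.703 × 2.2538 = 3.8382.
x̄₁ − x̄₂ = 57.5 − 55.8 = 1.7000.
CI: 1.7000 ± 3.8382 = (-2.1382, 5.5382).
The interval (-2.1382, 5.5382) contains 0, so the difference is not significant.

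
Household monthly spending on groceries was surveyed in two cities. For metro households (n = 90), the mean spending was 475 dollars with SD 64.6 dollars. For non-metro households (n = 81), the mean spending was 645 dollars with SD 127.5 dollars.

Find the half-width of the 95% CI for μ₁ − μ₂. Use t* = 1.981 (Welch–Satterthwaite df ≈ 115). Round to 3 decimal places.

Per-group SEs: s₁/√n₁ = 64.6/√90 = 6.8094, s₂/√n₂ = 127.5/√81 = 14.1667.
Unpooled SE of the difference: √(46.36792836 + 200.69538889) = 15.7182.
Margin of error = t* · SE = 1.981 × 15.7182 = 31.1378.

31.138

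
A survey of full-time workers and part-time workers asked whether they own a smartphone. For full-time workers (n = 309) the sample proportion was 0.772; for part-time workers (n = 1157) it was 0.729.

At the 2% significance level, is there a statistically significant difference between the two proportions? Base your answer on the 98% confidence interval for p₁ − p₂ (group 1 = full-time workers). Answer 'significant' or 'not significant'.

The two standard errors are √(0.7720×0.2280/309) = 0.02387 and √(0.7290×0.2710/1157) = 0.01307.
Because the samples are independent, SE_diff = √(0.02387² + 0.01307²) = 0.02721.
Using z* = 2.326 for 98%, ME = 2.326 × 0.02721 = 0.06329.
p̂₁ − p̂₂ = 0.0430; interval 0.0430 ± 0.06329 gives (-0.02029, 0.10629).
The interval (-0.02029, 0.10629) contains 0, so the difference is not significant.

not significant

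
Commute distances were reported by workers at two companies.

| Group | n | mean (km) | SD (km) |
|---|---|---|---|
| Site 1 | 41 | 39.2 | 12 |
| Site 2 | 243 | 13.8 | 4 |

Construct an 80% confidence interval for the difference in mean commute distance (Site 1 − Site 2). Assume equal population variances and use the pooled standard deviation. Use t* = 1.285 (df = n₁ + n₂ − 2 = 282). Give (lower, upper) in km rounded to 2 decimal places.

Pooled variance s_p² = [40·12² + 242·4²] / (41+243−2) = 34.1560, so s_p = 5.8443.
SE_diff = s_p·√(1/n₁ + 1/n₂) = 5.8443·√(1/41 + 1/243) = 0.9867.
t* = 1.285; margin = 1.285 × 0.9867 = 1.2679.
Difference = 39.2 − 13.8 = 25.4000.
25.4000 ± 1.2679 → (24.13, 26.67).

(24.13, 26.67)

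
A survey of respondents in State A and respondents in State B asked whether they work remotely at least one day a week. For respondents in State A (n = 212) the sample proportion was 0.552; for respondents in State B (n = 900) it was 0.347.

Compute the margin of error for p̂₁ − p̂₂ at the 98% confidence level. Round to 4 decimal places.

0.0876

SE₁ = √(p̂₁(1−p̂₁)/n₁) = √(0.5520·0.4480/212) = 0.03415; SE₂ = √(0.3470·0.6530/900) = 0.01587.
Independent samples: SE of the difference = √(SE₁² + SE₂²) = √(0.0011662225 + 0.0002518569) = 0.03766.
z* for 98% confidence is 2.326, so the margin of error is 2.326 × 0.03766 = 0.08760.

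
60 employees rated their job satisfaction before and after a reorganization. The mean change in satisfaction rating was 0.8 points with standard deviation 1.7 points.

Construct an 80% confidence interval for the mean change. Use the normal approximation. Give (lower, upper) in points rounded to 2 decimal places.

(0.52, 1.08)

This is a matched-pairs design, so SE = s_d/√n = 1.7/√60 = 0.2195.
Margin = 1.282 × 0.2195 = 0.2814; the interval is 0.8 ± 0.2814 = (0.52, 1.08).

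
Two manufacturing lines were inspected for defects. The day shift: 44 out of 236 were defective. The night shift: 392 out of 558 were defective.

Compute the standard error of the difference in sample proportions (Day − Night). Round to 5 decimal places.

First, p̂₁ = 44/236 = 0.1864; p̂₂ = 392/558 = 0.7025.
The two standard errors are √(0.1864×0.8136/236) = 0.02535 and √(0.7025×0.2975/558) = 0.01935.
Because the samples are independent, SE_diff = √(0.02535² + 0.01935²) = 0.03189.

0.03189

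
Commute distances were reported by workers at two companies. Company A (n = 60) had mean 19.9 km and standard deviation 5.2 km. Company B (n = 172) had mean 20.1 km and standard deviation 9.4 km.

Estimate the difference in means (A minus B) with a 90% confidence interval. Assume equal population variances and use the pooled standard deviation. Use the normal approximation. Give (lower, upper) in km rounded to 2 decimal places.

s_p = √[((n₁−1)s₁² + (n₂−1)s₂²)/(n₁+n₂−2)] = √[(59·5.2² + 171·9.4²)/230] = 8.5223.
SE = 8.5223·√(1/60 + 1/172) = 1.2778.
With z* = 1.645, margin = 1.645 × 1.2778 = 2.1020.
x̄₁ − x̄₂ = 19.9 − 20.1 = -0.2000; interval -0.2000 ± 2.1020 = (-2.30, 1.90).

(-2.30, 1.90)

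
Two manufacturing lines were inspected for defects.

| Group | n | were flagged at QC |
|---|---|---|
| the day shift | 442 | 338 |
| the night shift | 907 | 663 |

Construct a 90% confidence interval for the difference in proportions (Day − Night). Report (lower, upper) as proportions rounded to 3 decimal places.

(-0.007, 0.075)

First, p̂₁ = 338/442 = 0.7647; p̂₂ = 663/907 = 0.7310.
The two standard errors are √(0.7647×0.2353/442) = 0.02018 and √(0.7310×0.2690/907) = 0.01472.
Because the samples are independent, SE_diff = √(0.02018² + 0.01472²) = 0.02498.
Using z* = 1.645 for 90%, ME = 1.645 × 0.02498 = 0.04109.
p̂₁ − p̂₂ = 0.0337; interval 0.0337 ± 0.04109 gives (-0.007, 0.075).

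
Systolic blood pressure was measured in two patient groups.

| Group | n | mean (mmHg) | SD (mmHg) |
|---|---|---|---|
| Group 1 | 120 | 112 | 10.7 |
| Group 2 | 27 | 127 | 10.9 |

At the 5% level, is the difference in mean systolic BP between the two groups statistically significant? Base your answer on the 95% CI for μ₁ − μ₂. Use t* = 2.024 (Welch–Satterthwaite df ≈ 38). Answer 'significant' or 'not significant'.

Standard errors of each mean: 10.7/√120 = 0.9768 and 10.9/√27 = 2.0977.
SE(x̄₁ − x̄₂) = √(0.9768² + 2.0977²) = 2.3140 for independent samples with unequal variances.
With t* = 2.024, the margin is 2.024 × 2.3140 = 4.6835.
x̄₁ − x̄₂ = 112 − 127 = -15.0000; the interval is -15.0000 ± 4.6835 = (-19.6835, -10.3165).
The interval (-19.6835, -10.3165) does not contain 0, so the difference is significant.

significant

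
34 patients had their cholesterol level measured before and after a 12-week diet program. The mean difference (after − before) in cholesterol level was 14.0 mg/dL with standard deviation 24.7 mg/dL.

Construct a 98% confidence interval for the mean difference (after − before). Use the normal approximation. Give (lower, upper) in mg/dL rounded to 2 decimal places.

(4.15, 23.85)

This is a matched-pairs design, so SE = s_d/√n = 24.7/√34 = 4.2360.
Margin = 2.326 × 4.2360 = 9.8529; the interval is 14.0 ± 9.8529 = (4.15, 23.85).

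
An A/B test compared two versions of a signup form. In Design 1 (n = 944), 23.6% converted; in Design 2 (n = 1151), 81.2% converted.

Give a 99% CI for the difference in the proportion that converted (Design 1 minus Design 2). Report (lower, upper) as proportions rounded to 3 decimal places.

The two standard errors are √(0.2360×0.7640/944) = 0.01382 and √(0.8120×0.1880/1151) = 0.01152.
Because the samples are independent, SE_diff = √(0.01382² + 0.01152²) = 0.01799.
Using z* = 2.576 for 99%, ME = 2.576 × 0.01799 = 0.04634.
p̂₁ − p̂₂ = -0.5760; interval -0.5760 ± 0.04634 gives (-0.622, -0.530).

(-0.622, -0.530)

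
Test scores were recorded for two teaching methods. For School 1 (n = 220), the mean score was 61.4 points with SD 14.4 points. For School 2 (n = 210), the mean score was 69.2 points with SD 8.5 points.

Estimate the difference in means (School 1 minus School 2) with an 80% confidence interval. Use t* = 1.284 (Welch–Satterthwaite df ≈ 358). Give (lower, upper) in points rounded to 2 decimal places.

Per-group SEs: s₁/√n₁ = 14.4/√220 = 0.9708, s₂/√n₂ = 8.5/√210 = 0.5866.
Unpooled SE of the difference: √(0.94245264 + 0.34409956) = 1.1343.
Margin of error = t* · SE = 1.284 × 1.1343 = 1.4564.
x̄₁ − x̄₂ = 61.4 − 69.2 = -7.8000.
CI: -7.8000 ± 1.4564 = (-9.26, -6.34).

(-9.26, -6.34)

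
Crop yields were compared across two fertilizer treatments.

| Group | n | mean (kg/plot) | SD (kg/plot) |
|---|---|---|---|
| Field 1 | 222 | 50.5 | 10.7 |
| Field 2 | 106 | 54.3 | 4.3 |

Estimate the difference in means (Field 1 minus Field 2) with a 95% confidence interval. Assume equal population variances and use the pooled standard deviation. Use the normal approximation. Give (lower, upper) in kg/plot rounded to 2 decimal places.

Pooled variance s_p² = [221·10.7² + 105·4.3²] / (222+106−2) = 83.5698, so s_p = 9.1417.
SE_diff = s_p·√(1/n₁ + 1/n₂) = 9.1417·√(1/222 + 1/106) = 1.0793.
z* = 1.960; margin = 1.960 × 1.0793 = 2.1154.
Difference = 50.5 − 54.3 = -3.8000.
-3.8000 ± 2.1154 → (-5.92, -1.68).

(-5.92, -1.68)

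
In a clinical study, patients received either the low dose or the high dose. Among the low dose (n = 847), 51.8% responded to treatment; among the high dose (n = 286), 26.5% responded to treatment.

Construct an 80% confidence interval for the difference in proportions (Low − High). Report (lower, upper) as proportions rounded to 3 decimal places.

(0.213, 0.293)

SE₁ = √(p̂₁(1−p̂₁)/n₁) = √(0.5180·0.4820/847) = 0.01717; SE₂ = √(0.2650·0.7350/286) = 0.02610.
Independent samples: SE of the difference = √(SE₁² + SE₂²) = √(0.0002948089 + 0.00068121) = 0.03124.
z* for 80% confidence is 1.282, so the margin of error is 1.282 × 0.03124 = 0.04005.
Point estimate p̂₁ − p̂₂ = 0.5180 − 0.2650 = 0.2530.
0.2530 ± 0.04005 → (0.213, 0.293).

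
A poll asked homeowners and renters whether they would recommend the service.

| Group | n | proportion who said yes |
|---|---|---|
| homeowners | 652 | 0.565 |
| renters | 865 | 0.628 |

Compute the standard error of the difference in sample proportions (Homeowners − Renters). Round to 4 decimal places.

0.0254

SE₁ = √(p̂₁(1−p̂₁)/n₁) = √(0.5650·0.4350/652) = 0.01942; SE₂ = √(0.6280·0.3720/865) = 0.01643.
Independent samples: SE of the difference = √(SE₁² + SE₂²) = √(0.0003771364 + 0.0002699449) = 0.02544.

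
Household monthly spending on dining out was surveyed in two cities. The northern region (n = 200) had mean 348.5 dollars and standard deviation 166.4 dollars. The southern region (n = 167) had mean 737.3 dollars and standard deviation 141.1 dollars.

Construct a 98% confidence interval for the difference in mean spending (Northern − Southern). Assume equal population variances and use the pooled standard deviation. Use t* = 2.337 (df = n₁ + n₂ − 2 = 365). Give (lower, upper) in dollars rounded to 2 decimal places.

(-426.87, -350.73)

s_p = √[((n₁−1)s₁² + (n₂−1)s₂²)/(n₁+n₂−2)] = √[(199·166.4² + 166·141.1²)/365] = 155.4052.
SE = 155.4052·√(1/200 + 1/167) = 16.2902.
With t* = 2.337, margin = 2.337 × 16.2902 = 38.0702.
x̄₁ − x̄₂ = 348.5 − 737.3 = -388.8000; interval -388.8000 ± 38.0702 = (-426.87, -350.73).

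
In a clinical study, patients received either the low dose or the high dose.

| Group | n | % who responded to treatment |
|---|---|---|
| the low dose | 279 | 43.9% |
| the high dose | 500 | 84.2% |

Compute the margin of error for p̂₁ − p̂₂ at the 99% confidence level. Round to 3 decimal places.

SE₁ = √(p̂₁(1−p̂₁)/n₁) = √(0.4390·0.5610/279) = 0.02971; SE₂ = √(0.8420·0.1580/500) = 0.01631.
Independent samples: SE of the difference = √(SE₁² + SE₂²) = √(0.0008826841 + 0.0002660161) = 0.03389.
z* for 99% confidence is 2.576, so the margin of error is 2.576 × 0.03389 = 0.08730.

0.087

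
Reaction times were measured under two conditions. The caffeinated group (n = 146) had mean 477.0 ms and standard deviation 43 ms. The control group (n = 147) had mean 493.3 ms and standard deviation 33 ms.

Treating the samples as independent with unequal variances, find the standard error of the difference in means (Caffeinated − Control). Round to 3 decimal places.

4.480

SE₁ = s₁/√n₁ = 43/√146 = 3.5587; SE₂ = 33/√147 = 2.7218.
Independent samples, unequal variances: SE_diff = √(SE₁² + SE₂²) = √(12.66434569 + 7.40819524) = 4.4802.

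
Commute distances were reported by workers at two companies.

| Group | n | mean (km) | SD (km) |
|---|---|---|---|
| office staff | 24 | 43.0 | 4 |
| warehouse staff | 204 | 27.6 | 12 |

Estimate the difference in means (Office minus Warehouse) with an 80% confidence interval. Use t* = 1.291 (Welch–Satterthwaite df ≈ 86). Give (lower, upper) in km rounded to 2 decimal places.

(13.89, 16.91)

Per-group SEs: s₁/√n₁ = 4/√24 = 0.8165, s₂/√n₂ = 12/√204 = 0.8402.
Unpooled SE of the difference: √(0.66667225 + 0.70593604) = 1.1716.
Margin of error = t* · SE = 1.291 × 1.1716 = 1.5125.
x̄₁ − x̄₂ = 43.0 − 27.6 = 15.4000.
CI: 15.4000 ± 1.5125 = (13.89, 16.91).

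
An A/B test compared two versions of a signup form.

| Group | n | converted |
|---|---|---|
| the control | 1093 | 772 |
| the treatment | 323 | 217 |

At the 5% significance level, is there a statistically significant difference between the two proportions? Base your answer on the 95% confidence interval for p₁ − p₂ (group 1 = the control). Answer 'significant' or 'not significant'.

First, p̂₁ = 772/1093 = 0.7063; p̂₂ = 217/323 = 0.6718.
The two standard errors are √(0.7063×0.2937/1093) = 0.01378 and √(0.6718×0.3282/323) = 0.02613.
Because the samples are independent, SE_diff = √(0.01378² + 0.02613²) = 0.02954.
Using z* = 1.960 for 95%, ME = 1.960 × 0.02954 = 0.05790.
p̂₁ − p̂₂ = 0.0345; interval 0.0345 ± 0.05790 gives (-0.02340, 0.09240).
The interval (-0.02340, 0.09240) contains 0, so the difference is not significant.

not significant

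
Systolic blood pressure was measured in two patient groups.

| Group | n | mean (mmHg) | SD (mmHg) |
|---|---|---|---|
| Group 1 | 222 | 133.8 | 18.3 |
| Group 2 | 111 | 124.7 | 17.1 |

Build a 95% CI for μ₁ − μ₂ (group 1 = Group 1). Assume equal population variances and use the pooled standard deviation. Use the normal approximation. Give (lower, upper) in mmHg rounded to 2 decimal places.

Pooled variance s_p² = [221·18.3² + 110·17.1²] / (222+111−2) = 320.7728, so s_p = 17.9101.
SE_diff = s_p·√(1/n₁ + 1/n₂) = 17.9101·√(1/222 + 1/111) = 2.0820.
z* = 1.960; margin = 1.960 × 2.0820 = 4.0807.
Difference = 133.8 − 124.7 = 9.1000.
9.1000 ± 4.0807 → (5.02, 13.18).

(5.02, 13.18)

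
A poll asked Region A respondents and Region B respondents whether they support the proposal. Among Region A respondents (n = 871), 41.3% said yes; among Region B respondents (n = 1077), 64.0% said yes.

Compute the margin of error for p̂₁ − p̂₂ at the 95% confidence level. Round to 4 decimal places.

0.0435

Each SE is √(p̂(1−p̂)/n): √(0.4130·0.5870/871) = 0.01668 and √(0.6400·0.3600/1077) = 0.01463.
SE(p̂₁ − p̂₂) = √(SE₁² + SE₂²) = √(0.0002782224 + 0.0002140369) = 0.02219, since the two samples are independent.
At 95% confidence z* = 1.960; margin = 1.960 × 0.02219 = 0.04349.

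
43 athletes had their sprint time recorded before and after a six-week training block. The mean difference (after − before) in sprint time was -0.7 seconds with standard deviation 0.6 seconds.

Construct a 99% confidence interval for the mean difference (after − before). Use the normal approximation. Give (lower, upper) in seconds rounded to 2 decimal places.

This is a matched-pairs design, so SE = s_d/√n = 0.6/√43 = 0.0915.
Margin = 2.576 × 0.0915 = 0.2357; the interval is -0.7 ± 0.2357 = (-0.94, -0.46).

(-0.94, -0.46)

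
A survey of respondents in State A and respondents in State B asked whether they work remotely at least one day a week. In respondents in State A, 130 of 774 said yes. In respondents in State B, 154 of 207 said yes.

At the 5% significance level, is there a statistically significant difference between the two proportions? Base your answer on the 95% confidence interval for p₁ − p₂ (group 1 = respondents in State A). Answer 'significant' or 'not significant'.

significant

Sample proportions: 130/774 = 0.1680, 154/207 = 0.7440.
Each SE is √(p̂(1−p̂)/n): √(0.1680·0.8320/774) = 0.01344 and √(0.7440·0.2560/207) = 0.03033.
SE(p̂₁ − p̂₂) = √(SE₁² + SE₂²) = √(0.0001806336 + 0.0009199089) = 0.03317, since the two samples are independent.
At 95% confidence z* = 1.960; margin = 1.960 × 0.03317 = 0.06501.
The difference is 0.1680 − 0.7440 = -0.5760, so the interval is -0.5760 ± 0.06501 = (-0.64101, -0.51099).
The interval (-0.64101, -0.51099) does not contain 0, so the difference is significant.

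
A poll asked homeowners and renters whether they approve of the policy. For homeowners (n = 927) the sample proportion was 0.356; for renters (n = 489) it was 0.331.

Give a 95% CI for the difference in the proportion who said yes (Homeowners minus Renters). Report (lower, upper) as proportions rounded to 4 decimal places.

(-0.0269, 0.0769)

The two standard errors are √(0.3560×0.6440/927) = 0.01573 and √(0.3310×0.6690/489) = 0.02128.
Because the samples are independent, SE_diff = √(0.01573² + 0.02128²) = 0.02646.
Using z* = 1.960 for 95%, ME = 1.960 × 0.02646 = 0.05186.
p̂₁ − p̂₂ = 0.0250; interval 0.0250 ± 0.05186 gives (-0.0269, 0.0769).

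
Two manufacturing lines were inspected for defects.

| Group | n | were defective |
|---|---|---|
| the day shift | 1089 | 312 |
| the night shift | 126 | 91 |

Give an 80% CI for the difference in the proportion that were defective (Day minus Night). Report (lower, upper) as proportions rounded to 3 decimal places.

(-0.490, -0.382)

Sample proportions: 312/1089 = 0.2865, 91/126 = 0.7222.
Each SE is √(p̂(1−p̂)/n): √(0.2865·0.7135/1089) = 0.01370 and √(0.7222·0.2778/126) = 0.03990.
SE(p̂₁ − p̂₂) = √(SE₁² + SE₂²) = √(0.00018769 + 0.00159201) = 0.04219, since the two samples are independent.
At 80% confidence z* = 1.282; margin = 1.282 × 0.04219 = 0.05409.
The difference is 0.2865 − 0.7222 = -0.4357, so the interval is -0.4357 ± 0.05409 = (-0.490, -0.382).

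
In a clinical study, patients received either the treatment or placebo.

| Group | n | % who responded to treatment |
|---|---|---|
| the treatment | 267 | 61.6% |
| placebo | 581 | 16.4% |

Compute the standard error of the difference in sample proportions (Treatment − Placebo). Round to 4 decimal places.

Each SE is √(p̂(1−p̂)/n): √(0.6160·0.3840/267) = 0.02976 and √(0.1640·0.8360/581) = 0.01536.
SE(p̂₁ − p̂₂) = √(SE₁² + SE₂²) = √(0.0008856576 + 0.0002359296) = 0.03349, since the two samples are independent.

0.0335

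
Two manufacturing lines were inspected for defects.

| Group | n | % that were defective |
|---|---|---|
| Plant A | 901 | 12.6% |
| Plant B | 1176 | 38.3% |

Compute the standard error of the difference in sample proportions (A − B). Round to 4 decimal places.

SE₁ = √(p̂₁(1−p̂₁)/n₁) = √(0.1260·0.8740/901) = 0.01106; SE₂ = √(0.3830·0.6170/1176) = 0.01418.
Independent samples: SE of the difference = √(SE₁² + SE₂²) = √(0.0001223236 + 0.0002010724) = 0.01798.

0.0180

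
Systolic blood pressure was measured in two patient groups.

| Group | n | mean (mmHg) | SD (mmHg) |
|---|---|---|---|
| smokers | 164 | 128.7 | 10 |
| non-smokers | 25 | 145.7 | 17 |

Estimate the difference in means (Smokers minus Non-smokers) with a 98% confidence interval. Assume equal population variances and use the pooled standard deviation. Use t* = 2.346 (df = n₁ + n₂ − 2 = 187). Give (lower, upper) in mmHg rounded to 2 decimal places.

Pooled variance s_p² = [163·10² + 24·17²] / (164+25−2) = 124.2567, so s_p = 11.1470.
SE_diff = s_p·√(1/n₁ + 1/n₂) = 11.1470·√(1/164 + 1/25) = 2.3933.
t* = 2.346; margin = 2.346 × 2.3933 = 5.6147.
Difference = 128.7 − 145.7 = -17.0000.
-17.0000 ± 5.6147 → (-22.61, -11.39).

(-22.61, -11.39)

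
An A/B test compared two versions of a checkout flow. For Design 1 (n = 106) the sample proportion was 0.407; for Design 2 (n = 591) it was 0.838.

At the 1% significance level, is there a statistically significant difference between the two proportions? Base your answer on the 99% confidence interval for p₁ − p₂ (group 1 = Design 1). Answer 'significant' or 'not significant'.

The two standard errors are √(0.4070×0.5930/106) = 0.04772 and √(0.8380×0.1620/591) = 0.01516.
Because the samples are independent, SE_diff = √(0.04772² + 0.01516²) = 0.05007.
Using z* = 2.576 for 99%, ME = 2.576 × 0.05007 = 0.12898.
p̂₁ − p̂₂ = -0.4310; interval -0.4310 ± 0.12898 gives (-0.55998, -0.30202).
The interval (-0.55998, -0.30202) does not contain 0, so the difference is significant.

significant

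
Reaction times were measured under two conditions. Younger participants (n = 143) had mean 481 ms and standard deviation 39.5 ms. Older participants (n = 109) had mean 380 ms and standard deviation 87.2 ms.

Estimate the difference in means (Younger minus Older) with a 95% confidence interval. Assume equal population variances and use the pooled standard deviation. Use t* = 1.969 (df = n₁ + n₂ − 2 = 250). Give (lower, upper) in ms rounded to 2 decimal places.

(84.83, 117.17)

s_p = √[((n₁−1)s₁² + (n₂−1)s₂²)/(n₁+n₂−2)] = √[(142·39.5² + 108·87.2²)/250] = 64.5839.
SE = 64.5839·√(1/143 + 1/109) = 8.2119.
With t* = 1.969, margin = 1.969 × 8.2119 = 16.1692.
x̄₁ − x̄₂ = 481 − 380 = 101.0000; interval 101.0000 ± 16.1692 = (84.83, 117.17).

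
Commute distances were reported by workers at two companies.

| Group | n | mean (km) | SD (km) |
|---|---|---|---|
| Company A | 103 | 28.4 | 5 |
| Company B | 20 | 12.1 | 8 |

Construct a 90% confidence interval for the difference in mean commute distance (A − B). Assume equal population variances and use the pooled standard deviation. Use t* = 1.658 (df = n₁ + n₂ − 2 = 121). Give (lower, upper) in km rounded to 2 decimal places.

Pooled variance s_p² = [102·5² + 19·8²] / (103+20−2) = 31.1240, so s_p = 5.5789.
SE_diff = s_p·√(1/n₁ + 1/n₂) = 5.5789·√(1/103 + 1/20) = 1.3632.
t* = 1.658; margin = 1.658 × 1.3632 = 2.2602.
Difference = 28.4 − 12.1 = 16.3000.
16.3000 ± 2.2602 → (14.04, 18.56).

(14.04, 18.56)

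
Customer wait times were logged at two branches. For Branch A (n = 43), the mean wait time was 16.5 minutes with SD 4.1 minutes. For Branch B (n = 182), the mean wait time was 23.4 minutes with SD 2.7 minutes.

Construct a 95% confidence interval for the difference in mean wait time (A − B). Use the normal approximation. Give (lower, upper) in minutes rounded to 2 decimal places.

(-8.19, -5.61)

Standard errors of each mean: 4.1/√43 = 0.6252 and 2.7/√182 = 0.2001.
SE(x̄₁ − x̄₂) = √(0.6252² + 0.2001²) = 0.6564 for independent samples with unequal variances.
With z* = 1.960, the margin is 1.960 × 0.6564 = 1.2865.
x̄₁ − x̄₂ = 16.5 − 23.4 = -6.9000; the interval is -6.9000 ± 1.2865 = (-8.19, -5.61).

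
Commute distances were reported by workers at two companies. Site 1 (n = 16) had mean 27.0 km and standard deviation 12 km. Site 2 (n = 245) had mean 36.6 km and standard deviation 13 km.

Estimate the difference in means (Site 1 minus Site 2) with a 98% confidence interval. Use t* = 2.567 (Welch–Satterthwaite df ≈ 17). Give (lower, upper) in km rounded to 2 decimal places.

Per-group SEs: s₁/√n₁ = 12/√16 = 3.0000, s₂/√n₂ = 13/√245 = 0.8305.
Unpooled SE of the difference: √(9.0 + 0.68973025) = 3.1128.
Margin of error = t* · SE = 2.567 × 3.1128 = 7.9906.
x̄₁ − x̄₂ = 27.0 − 36.6 = -9.6000.
CI: -9.6000 ± 7.9906 = (-17.59, -1.61).

(-17.59, -1.61)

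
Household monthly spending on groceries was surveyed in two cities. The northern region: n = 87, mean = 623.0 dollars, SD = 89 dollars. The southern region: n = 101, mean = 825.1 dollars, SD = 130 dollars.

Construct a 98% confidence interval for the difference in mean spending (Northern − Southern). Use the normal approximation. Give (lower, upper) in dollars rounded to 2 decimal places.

(-239.49, -164.71)

Standard errors of each mean: 89/√87 = 9.5418 and 130/√101 = 12.9355.
SE(x̄₁ − x̄₂) = √(9.5418² + 12.9355²) = 16.0740 for independent samples with unequal variances.
With z* = 2.326, the margin is 2.326 × 16.0740 = 37.3881.
x̄₁ − x̄₂ = 623.0 − 825.1 = -202.1000; the interval is -202.1000 ± 37.3881 = (-239.49, -164.71).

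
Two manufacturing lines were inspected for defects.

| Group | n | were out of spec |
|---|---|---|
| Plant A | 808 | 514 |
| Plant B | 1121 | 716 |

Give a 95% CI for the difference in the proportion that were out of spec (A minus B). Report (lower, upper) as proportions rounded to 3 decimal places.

First, p̂₁ = 514/808 = 0.6361; p̂₂ = 716/1121 = 0.6387.
The two standard errors are √(0.6361×0.3639/808) = 0.01693 and √(0.6387×0.3613/1121) = 0.01435.
Because the samples are independent, SE_diff = √(0.01693² + 0.01435²) = 0.02219.
Using z* = 1.960 for 95%, ME = 1.960 × 0.02219 = 0.04349.
p̂₁ − p̂₂ = -0.0026; interval -0.0026 ± 0.04349 gives (-0.046, 0.041).

(-0.046, 0.041)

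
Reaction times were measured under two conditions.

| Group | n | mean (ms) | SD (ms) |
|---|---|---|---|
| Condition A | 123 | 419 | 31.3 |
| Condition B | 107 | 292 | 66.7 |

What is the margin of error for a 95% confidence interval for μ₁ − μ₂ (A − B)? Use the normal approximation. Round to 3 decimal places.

13.796

SE₁ = s₁/√n₁ = 31.3/√123 = 2.8222; SE₂ = 66.7/√107 = 6.4481.
Independent samples, unequal variances: SE_diff = √(SE₁² + SE₂²) = √(7.96481284 + 41.57799361) = 7.0387.
z* = 1.960, so margin of error = 1.960 × 7.0387 = 13.7959.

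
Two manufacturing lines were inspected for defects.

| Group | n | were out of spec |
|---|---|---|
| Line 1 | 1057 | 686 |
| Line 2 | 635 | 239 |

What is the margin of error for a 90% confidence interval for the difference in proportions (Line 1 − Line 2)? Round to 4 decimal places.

0.0398

Sample proportions: 686/1057 = 0.6490, 239/635 = 0.3764.
Each SE is √(p̂(1−p̂)/n): √(0.6490·0.3510/1057) = 0.01468 and √(0.3764·0.6236/635) = 0.01923.
SE(p̂₁ − p̂₂) = √(SE₁² + SE₂²) = √(0.0002155024 + 0.0003697929) = 0.02419, since the two samples are independent.
At 90% confidence z* = 1.645; margin = 1.645 × 0.02419 = 0.03979.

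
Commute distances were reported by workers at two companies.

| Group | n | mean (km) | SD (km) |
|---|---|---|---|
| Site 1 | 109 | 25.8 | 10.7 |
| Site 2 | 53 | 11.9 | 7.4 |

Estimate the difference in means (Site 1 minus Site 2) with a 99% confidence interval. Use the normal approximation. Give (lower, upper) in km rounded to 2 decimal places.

(10.18, 17.62)

Standard errors of each mean: 10.7/√109 = 1.0249 and 7.4/√53 = 1.0165.
SE(x̄₁ − x̄₂) = √(1.0249² + 1.0165²) = 1.4435 for independent samples with unequal variances.
With z* = 2.576, the margin is 2.576 × 1.4435 = 3.7185.
x̄₁ − x̄₂ = 25.8 − 11.9 = 13.9000; the interval is 13.9000 ± 3.7185 = (10.18, 17.62).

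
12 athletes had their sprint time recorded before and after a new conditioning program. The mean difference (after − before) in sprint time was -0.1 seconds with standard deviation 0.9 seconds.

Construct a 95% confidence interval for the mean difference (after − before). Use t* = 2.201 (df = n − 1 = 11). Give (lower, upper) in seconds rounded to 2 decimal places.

This is a matched-pairs design, so SE = s_d/√n = 0.9/√12 = 0.2598.
Margin = 2.201 × 0.2598 = 0.5718; the interval is -0.1 ± 0.5718 = (-0.67, 0.47).

(-0.67, 0.47)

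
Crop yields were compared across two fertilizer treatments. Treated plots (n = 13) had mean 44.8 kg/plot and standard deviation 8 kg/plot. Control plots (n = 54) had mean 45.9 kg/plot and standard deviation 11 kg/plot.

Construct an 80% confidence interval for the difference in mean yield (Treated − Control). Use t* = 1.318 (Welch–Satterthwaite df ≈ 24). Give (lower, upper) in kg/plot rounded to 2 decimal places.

Standard errors of each mean: 8/√13 = 2.2188 and 11/√54 = 1.4969.
SE(x̄₁ − x̄₂) = √(2.2188² + 1.4969²) = 2.6765 for independent samples with unequal variances.
With t* = 1.318, the margin is 1.318 × 2.6765 = 3.5276.
x̄₁ − x̄₂ = 44.8 − 45.9 = -1.1000; the interval is -1.1000 ± 3.5276 = (-4.63, 2.43).

(-4.63, 2.43)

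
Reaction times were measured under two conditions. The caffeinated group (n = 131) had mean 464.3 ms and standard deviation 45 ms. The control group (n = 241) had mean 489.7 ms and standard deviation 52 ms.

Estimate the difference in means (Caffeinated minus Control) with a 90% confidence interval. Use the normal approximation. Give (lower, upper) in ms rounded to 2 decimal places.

(-33.90, -16.90)

Per-group SEs: s₁/√n₁ = 45/√131 = 3.9317, s₂/√n₂ = 52/√241 = 3.3496.
Unpooled SE of the difference: √(15.45826489 + 11.21982016) = 5.1651.
Margin of error = z* · SE = 1.645 × 5.1651 = 8.4966.
x̄₁ − x̄₂ = 464.3 − 489.7 = -25.4000.
CI: -25.4000 ± 8.4966 = (-33.90, -16.90).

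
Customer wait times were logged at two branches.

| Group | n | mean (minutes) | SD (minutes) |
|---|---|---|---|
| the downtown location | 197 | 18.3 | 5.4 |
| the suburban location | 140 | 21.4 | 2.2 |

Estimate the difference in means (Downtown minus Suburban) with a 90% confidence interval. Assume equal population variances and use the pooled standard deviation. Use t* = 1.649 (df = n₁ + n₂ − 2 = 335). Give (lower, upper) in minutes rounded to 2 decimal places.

Pooled variance s_p² = [196·5.4² + 139·2.2²] / (197+140−2) = 19.0690, so s_p = 4.3668.
SE_diff = s_p·√(1/n₁ + 1/n₂) = 4.3668·√(1/197 + 1/140) = 0.4827.
t* = 1.649; margin = 1.649 × 0.4827 = 0.7960.
Difference = 18.3 − 21.4 = -3.1000.
-3.1000 ± 0.7960 → (-3.90, -2.30).

(-3.90, -2.30)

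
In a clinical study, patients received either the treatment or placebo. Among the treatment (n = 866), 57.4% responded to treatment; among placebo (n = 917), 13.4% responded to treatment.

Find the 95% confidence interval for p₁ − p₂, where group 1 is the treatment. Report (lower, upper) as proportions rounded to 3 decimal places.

(0.400, 0.480)

SE₁ = √(p̂₁(1−p̂₁)/n₁) = √(0.5740·0.4260/866) = 0.01680; SE₂ = √(0.1340·0.8660/917) = 0.01125.
Independent samples: SE of the difference = √(SE₁² + SE₂²) = √(0.00028224 + 0.0001265625) = 0.02022.
z* for 95% confidence is 1.960, so the margin of error is 1.960 × 0.02022 = 0.03963.
Point estimate p̂₁ − p̂₂ = 0.5740 − 0.1340 = 0.4400.
0.4400 ± 0.03963 → (0.400, 0.480).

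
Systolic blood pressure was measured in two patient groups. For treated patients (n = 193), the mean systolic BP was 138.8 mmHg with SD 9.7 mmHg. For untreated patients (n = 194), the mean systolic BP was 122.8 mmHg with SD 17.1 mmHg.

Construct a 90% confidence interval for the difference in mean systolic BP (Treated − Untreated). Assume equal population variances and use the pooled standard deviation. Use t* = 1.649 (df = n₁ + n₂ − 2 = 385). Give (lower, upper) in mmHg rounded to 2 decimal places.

Pooled variance s_p² = [192·9.7² + 193·17.1²] / (193+194−2) = 193.5076, so s_p = 13.9107.
SE_diff = s_p·√(1/n₁ + 1/n₂) = 13.9107·√(1/193 + 1/194) = 1.4142.
t* = 1.649; margin = 1.649 × 1.4142 = 2.3320.
Difference = 138.8 − 122.8 = 16.0000.
16.0000 ± 2.3320 → (13.67, 18.33).

(13.67, 18.33)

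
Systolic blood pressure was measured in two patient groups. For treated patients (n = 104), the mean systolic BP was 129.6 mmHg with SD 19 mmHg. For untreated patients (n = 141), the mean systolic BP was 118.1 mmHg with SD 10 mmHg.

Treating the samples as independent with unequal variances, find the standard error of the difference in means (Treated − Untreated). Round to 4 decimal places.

2.0446

SE₁ = s₁/√n₁ = 19/√104 = 1.8631; SE₂ = 10/√141 = 0.8422.
Independent samples, unequal variances: SE_diff = √(SE₁² + SE₂²) = √(3.47114161 + 0.70930084) = 2.0446.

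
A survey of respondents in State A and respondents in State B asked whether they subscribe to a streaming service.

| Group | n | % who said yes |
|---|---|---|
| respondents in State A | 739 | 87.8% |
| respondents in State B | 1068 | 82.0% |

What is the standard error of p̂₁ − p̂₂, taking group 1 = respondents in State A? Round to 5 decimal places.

The two standard errors are √(0.8780×0.1220/739) = 0.01204 and √(0.8200×0.1800/1068) = 0.01176.
Because the samples are independent, SE_diff = √(0.01204² + 0.01176²) = 0.01683.

0.01683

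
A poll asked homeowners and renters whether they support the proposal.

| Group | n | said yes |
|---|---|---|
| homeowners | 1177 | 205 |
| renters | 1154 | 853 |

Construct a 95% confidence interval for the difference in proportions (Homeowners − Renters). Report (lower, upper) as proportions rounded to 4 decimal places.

p̂₁ = 205/1177 = 0.1742 and p̂₂ = 853/1154 = 0.7392.
SE₁ = √(p̂₁(1−p̂₁)/n₁) = √(0.1742·0.8258/1177) = 0.01106; SE₂ = √(0.7392·0.2608/1154) = 0.01293.
Independent samples: SE of the difference = √(SE₁² + SE₂²) = √(0.0001223236 + 0.0001671849) = 0.01701.
z* for 95% confidence is 1.960, so the margin of error is 1.960 × 0.01701 = 0.03334.
Point estimate p̂₁ − p̂₂ = 0.1742 − 0.7392 = -0.5650.
-0.5650 ± 0.03334 → (-0.5983, -0.5317).

(-0.5983, -0.5317)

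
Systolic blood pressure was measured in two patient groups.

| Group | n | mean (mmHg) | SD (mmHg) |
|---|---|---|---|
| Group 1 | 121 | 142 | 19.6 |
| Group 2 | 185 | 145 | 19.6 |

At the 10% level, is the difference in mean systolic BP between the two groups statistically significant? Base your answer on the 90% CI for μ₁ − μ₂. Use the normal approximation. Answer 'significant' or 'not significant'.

not significant

Per-group SEs: s₁/√n₁ = 19.6/√121 = 1.7818, s₂/√n₂ = 19.6/√185 = 1.4410.
Unpooled SE of the difference: √(3.17481124 + 2.076481) = 2.2916.
Margin of error = z* · SE = 1.645 × 2.2916 = 3.7697.
x̄₁ − x̄₂ = 142 − 145 = -3.0000.
CI: -3.0000 ± 3.7697 = (-6.7697, 0.7697).
The interval (-6.7697, 0.7697) contains 0, so the difference is not significant.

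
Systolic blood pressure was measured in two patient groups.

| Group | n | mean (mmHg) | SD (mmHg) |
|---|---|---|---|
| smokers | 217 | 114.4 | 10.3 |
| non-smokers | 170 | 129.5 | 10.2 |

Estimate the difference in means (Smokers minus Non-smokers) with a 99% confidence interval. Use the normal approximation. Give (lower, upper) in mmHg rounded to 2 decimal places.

Per-group SEs: s₁/√n₁ = 10.3/√217 = 0.6992, s₂/√n₂ = 10.2/√170 = 0.7823.
Unpooled SE of the difference: √(0.48888064 + 0.61199329) = 1.0492.
Margin of error = z* · SE = 2.576 × 1.0492 = 2.7027.
x̄₁ − x̄₂ = 114.4 − 129.5 = -15.1000.
CI: -15.1000 ± 2.7027 = (-17.80, -12.40).

(-17.80, -12.40)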